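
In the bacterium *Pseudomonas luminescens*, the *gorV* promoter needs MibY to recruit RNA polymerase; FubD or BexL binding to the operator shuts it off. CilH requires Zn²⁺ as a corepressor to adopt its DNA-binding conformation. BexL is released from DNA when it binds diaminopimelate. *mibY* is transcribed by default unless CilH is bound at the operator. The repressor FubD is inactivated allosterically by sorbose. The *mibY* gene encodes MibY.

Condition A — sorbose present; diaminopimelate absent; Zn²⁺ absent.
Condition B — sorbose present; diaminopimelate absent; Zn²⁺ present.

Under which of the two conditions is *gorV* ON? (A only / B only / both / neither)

neither

Condition A:
Sorbose is present, so FubD is inactive.
Diaminopimelate is absent, so BexL is active.
Zn²⁺ is absent, so CilH is inactive.
With no repressor bound, *mibY* is transcribed.
So MibY is produced and active.
With repressor BexL bound, *gorV* is not transcribed.
→ *gorV* is OFF in A.
Condition B:
Sorbose is present, so FubD is inactive.
Diaminopimelate is absent, so BexL is active.
Zn²⁺ is present, so CilH is active.
With repressor CilH bound, *mibY* is not transcribed.
So MibY is not produced.
With repressor BexL bound, *gorV* is not transcribed.
→ *gorV* is OFF in B.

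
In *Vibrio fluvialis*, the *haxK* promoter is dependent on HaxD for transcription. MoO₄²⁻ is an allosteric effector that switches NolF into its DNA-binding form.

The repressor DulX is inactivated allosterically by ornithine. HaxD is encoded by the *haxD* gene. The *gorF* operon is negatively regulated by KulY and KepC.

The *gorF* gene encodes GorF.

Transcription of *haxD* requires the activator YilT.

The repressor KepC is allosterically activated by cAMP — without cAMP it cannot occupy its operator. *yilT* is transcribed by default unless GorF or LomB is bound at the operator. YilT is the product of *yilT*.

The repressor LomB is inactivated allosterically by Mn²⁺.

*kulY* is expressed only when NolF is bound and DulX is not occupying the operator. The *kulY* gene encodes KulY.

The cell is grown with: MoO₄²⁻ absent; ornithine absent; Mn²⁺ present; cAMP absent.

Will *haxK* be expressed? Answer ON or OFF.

OFF

Ornithine is absent, so DulX is active.
MoO₄²⁻ is absent, so NolF is inactive.
With repressor DulX bound, *kulY* is not transcribed.
So KulY is not produced.
cAMP is absent, so KepC is inactive.
With no repressor bound, *gorF* is transcribed.
So GorF is produced and active.
Mn²⁺ is present, so LomB is inactive.
With repressor GorF bound, *yilT* is not transcribed.
So YilT is not produced.
Required activator YilT is absent, so *haxD* is not transcribed.
So HaxD is not produced.
Required activator HaxD is absent, so *haxK* is not transcribed.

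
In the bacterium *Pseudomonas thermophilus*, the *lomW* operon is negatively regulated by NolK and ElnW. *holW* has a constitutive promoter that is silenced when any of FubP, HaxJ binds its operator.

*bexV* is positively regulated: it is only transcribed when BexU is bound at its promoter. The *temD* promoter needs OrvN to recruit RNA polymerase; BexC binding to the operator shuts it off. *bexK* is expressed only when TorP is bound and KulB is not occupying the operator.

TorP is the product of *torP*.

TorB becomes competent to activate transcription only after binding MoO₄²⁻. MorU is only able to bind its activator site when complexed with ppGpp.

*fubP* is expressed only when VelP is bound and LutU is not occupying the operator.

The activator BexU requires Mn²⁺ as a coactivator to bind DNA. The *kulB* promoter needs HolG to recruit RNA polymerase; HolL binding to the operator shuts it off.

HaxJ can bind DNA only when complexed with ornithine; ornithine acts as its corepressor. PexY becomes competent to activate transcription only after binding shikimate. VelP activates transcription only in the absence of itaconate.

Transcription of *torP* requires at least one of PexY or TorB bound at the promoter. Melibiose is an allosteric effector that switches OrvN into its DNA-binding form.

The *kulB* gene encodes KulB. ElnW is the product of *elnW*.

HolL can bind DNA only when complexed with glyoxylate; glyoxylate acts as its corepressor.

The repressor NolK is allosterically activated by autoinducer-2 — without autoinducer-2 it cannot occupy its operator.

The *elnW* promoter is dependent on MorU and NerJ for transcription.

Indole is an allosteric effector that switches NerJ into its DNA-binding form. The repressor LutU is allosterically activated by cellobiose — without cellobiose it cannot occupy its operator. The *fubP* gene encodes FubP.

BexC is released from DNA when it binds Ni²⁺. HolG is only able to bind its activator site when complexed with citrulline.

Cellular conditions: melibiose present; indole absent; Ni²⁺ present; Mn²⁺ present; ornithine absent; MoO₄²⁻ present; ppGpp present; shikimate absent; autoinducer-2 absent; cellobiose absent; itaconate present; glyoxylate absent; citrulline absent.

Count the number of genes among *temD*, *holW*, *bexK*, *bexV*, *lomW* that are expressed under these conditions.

5

Melibiose is present, so OrvN is active.
Ni²⁺ is present, so BexC is inactive.
No repressor is bound and OrvN is active, so *temD* is transcribed.
→ *temD* is ON.
Cellobiose is absent, so LutU is inactive.
Itaconate is present, so VelP is inactive.
Required activator VelP is absent, so *fubP* is not transcribed.
So FubP is not produced.
Ornithine is absent, so HaxJ is inactive.
With no repressor bound, *holW* is transcribed.
→ *holW* is ON.
Glyoxylate is absent, so HolL is inactive.
Citrulline is absent, so HolG is inactive.
Required activator HolG is absent, so *kulB* is not transcribed.
So KulB is not produced.
Shikimate is absent, so PexY is inactive.
MoO₄²⁻ is present, so TorB is active.
Activator TorB is present, so *torP* is transcribed.
So TorP is produced and active.
No repressor is bound and TorP is active, so *bexK* is transcribed.
→ *bexK* is ON.
Mn²⁺ is present, so BexU is active.
No repressor is bound and BexU is active, so *bexV* is transcribed.
→ *bexV* is ON.
Autoinducer-2 is absent, so NolK is inactive.
ppGpp is present, so MorU is active.
Indole is absent, so NerJ is inactive.
Required activator NerJ is absent, so *elnW* is not transcribed.
So ElnW is not produced.
With no repressor bound, *lomW* is transcribed.
→ *lomW* is ON.
5 of the 5 genes are transcribed.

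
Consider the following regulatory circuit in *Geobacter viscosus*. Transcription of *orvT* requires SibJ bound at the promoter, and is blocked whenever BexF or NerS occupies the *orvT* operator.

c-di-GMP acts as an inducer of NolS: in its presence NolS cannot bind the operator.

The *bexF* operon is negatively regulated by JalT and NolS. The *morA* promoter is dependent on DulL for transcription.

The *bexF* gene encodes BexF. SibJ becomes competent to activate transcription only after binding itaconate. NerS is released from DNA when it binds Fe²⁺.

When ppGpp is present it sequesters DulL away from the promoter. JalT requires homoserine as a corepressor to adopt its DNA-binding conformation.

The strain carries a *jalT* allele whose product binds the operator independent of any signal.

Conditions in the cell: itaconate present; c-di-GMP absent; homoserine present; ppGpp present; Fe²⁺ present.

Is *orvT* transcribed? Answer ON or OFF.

JalT is constitutively active in this strain.
c-di-GMP is absent, so NolS is active.
With repressor JalT bound, *bexF* is not transcribed.
So BexF is not produced.
Fe²⁺ is present, so NerS is inactive.
Itaconate is present, so SibJ is active.
No repressor is bound and SibJ is active, so *orvT* is transcribed.

ON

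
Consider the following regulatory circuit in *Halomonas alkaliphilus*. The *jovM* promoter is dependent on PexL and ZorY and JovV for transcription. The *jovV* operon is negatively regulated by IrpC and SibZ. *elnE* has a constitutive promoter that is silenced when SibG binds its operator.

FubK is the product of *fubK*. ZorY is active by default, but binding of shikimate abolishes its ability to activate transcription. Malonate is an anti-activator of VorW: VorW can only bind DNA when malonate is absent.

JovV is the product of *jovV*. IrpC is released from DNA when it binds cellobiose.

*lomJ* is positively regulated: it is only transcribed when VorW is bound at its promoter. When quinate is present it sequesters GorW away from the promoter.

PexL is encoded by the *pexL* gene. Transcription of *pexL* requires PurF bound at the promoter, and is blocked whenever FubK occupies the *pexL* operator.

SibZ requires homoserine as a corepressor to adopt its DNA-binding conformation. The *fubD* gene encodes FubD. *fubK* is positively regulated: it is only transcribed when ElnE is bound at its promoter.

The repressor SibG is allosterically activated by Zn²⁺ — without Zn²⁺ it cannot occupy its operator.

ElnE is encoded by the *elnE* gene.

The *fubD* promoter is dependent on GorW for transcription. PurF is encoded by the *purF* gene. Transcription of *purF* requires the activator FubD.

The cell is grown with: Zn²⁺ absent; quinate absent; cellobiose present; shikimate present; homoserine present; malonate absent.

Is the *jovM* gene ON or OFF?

Zn²⁺ is absent, so SibG is inactive.
With no repressor bound, *elnE* is transcribed.
So ElnE is produced and active.
No repressor is bound and ElnE is active, so *fubK* is transcribed.
So FubK is produced and active.
Quinate is absent, so GorW is active.
No repressor is bound and GorW is active, so *fubD* is transcribed.
So FubD is produced and active.
No repressor is bound and FubD is active, so *purF* is transcribed.
So PurF is produced and active.
With repressor FubK bound, *pexL* is not transcribed.
So PexL is not produced.
Shikimate is present, so ZorY is inactive.
Cellobiose is present, so IrpC is inactive.
Homoserine is present, so SibZ is active.
With repressor SibZ bound, *jovV* is not transcribed.
So JovV is not produced.
Required activator PexL is absent, so *jovM* is not transcribed.

OFF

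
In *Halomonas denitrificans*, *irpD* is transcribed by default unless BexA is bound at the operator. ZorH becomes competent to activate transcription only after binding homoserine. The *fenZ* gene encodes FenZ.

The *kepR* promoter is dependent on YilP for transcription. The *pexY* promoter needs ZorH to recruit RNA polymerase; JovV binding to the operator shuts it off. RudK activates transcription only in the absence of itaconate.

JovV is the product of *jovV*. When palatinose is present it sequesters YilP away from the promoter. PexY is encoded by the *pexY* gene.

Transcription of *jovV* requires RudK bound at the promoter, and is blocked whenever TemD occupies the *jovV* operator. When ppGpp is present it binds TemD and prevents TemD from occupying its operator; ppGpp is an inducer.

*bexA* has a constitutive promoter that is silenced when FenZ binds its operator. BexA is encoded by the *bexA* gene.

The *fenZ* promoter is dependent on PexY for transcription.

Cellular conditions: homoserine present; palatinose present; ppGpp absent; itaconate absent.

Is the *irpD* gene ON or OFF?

ppGpp is absent, so TemD is active.
Itaconate is absent, so RudK is active.
With repressor TemD bound, *jovV* is not transcribed.
So JovV is not produced.
Homoserine is present, so ZorH is active.
No repressor is bound and ZorH is active, so *pexY* is transcribed.
So PexY is produced and active.
No repressor is bound and PexY is active, so *fenZ* is transcribed.
So FenZ is produced and active.
With repressor FenZ bound, *bexA* is not transcribed.
So BexA is not produced.
With no repressor bound, *irpD* is transcribed.

ON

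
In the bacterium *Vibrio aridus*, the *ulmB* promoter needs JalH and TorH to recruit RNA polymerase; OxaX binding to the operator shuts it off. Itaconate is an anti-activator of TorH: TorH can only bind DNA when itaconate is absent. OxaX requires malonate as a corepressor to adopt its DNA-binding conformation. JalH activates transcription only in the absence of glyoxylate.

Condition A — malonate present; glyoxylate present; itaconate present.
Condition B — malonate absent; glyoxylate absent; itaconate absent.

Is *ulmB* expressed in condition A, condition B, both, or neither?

B only

Condition A:
Malonate is present, so OxaX is active.
Glyoxylate is present, so JalH is inactive.
Itaconate is present, so TorH is inactive.
With repressor OxaX bound, *ulmB* is not transcribed.
→ *ulmB* is OFF in A.
Condition B:
Malonate is absent, so OxaX is inactive.
Glyoxylate is absent, so JalH is active.
Itaconate is absent, so TorH is active.
No repressor is bound and JalH and TorH are active, so *ulmB* is transcribed.
→ *ulmB* is ON in B.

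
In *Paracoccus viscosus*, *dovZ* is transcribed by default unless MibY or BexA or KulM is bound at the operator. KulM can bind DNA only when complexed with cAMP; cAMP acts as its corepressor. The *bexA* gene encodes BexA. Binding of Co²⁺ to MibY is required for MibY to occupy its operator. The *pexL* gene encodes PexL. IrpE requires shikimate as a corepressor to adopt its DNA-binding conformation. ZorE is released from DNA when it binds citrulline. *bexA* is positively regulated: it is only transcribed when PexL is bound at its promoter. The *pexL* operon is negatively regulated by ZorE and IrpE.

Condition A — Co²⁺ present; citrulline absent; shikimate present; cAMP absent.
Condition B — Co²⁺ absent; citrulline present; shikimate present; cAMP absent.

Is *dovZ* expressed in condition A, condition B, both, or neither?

B only

Condition A:
Co²⁺ is present, so MibY is active.
Citrulline is absent, so ZorE is active.
Shikimate is present, so IrpE is active.
With repressor ZorE bound, *pexL* is not transcribed.
So PexL is not produced.
Required activator PexL is absent, so *bexA* is not transcribed.
So BexA is not produced.
cAMP is absent, so KulM is inactive.
With repressor MibY bound, *dovZ* is not transcribed.
→ *dovZ* is OFF in A.
Condition B:
Co²⁺ is absent, so MibY is inactive.
Citrulline is present, so ZorE is inactive.
Shikimate is present, so IrpE is active.
With repressor IrpE bound, *pexL* is not transcribed.
So PexL is not produced.
Required activator PexL is absent, so *bexA* is not transcribed.
So BexA is not produced.
cAMP is absent, so KulM is inactive.
With no repressor bound, *dovZ* is transcribed.
→ *dovZ* is ON in B.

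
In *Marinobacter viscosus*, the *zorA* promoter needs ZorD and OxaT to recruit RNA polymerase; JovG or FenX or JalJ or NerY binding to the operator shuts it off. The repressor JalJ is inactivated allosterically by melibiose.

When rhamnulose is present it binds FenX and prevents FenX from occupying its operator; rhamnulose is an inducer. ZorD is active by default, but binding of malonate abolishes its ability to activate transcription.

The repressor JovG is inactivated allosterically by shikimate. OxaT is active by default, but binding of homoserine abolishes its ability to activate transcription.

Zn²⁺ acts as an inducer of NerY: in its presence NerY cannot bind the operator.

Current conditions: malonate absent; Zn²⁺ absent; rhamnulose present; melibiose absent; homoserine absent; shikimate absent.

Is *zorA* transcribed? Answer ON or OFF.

Shikimate is absent, so JovG is active.
Malonate is absent, so ZorD is active.
Homoserine is absent, so OxaT is active.
Rhamnulose is present, so FenX is inactive.
Melibiose is absent, so JalJ is active.
Zn²⁺ is absent, so NerY is active.
With repressor JovG bound, *zorA* is not transcribed.

OFF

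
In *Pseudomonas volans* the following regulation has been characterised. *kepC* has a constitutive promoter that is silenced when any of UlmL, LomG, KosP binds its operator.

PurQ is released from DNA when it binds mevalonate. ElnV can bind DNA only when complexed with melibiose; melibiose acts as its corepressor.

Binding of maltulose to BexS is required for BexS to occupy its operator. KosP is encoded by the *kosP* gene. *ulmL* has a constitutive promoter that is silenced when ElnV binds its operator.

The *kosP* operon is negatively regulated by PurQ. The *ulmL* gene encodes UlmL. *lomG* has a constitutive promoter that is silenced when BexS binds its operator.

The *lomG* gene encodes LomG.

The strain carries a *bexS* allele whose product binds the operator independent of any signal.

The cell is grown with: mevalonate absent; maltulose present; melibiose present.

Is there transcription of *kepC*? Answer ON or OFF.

ON

Melibiose is present, so ElnV is active.
With repressor ElnV bound, *ulmL* is not transcribed.
So UlmL is not produced.
BexS is constitutively active in this strain.
With repressor BexS bound, *lomG* is not transcribed.
So LomG is not produced.
Mevalonate is absent, so PurQ is active.
With repressor PurQ bound, *kosP* is not transcribed.
So KosP is not produced.
With no repressor bound, *kepC* is transcribed.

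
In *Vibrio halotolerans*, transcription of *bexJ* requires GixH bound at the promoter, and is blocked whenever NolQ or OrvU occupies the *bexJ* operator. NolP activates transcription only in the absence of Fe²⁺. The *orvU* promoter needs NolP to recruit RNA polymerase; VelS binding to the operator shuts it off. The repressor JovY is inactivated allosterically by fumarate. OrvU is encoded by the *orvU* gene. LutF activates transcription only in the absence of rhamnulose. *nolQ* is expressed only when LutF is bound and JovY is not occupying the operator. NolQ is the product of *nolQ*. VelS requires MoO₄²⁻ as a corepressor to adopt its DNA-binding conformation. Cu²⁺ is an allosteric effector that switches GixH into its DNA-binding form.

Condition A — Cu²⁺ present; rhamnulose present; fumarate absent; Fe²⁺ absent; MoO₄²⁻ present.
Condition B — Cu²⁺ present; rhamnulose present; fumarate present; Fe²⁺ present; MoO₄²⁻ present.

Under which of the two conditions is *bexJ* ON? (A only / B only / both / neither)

both

Condition A:
Cu²⁺ is present, so GixH is active.
Rhamnulose is present, so LutF is inactive.
Fumarate is absent, so JovY is active.
With repressor JovY bound, *nolQ* is not transcribed.
So NolQ is not produced.
Fe²⁺ is absent, so NolP is active.
MoO₄²⁻ is present, so VelS is active.
With repressor VelS bound, *orvU* is not transcribed.
So OrvU is not produced.
No repressor is bound and GixH is active, so *bexJ* is transcribed.
→ *bexJ* is ON in A.
Condition B:
Cu²⁺ is present, so GixH is active.
Rhamnulose is present, so LutF is inactive.
Fumarate is present, so JovY is inactive.
Required activator LutF is absent, so *nolQ* is not transcribed.
So NolQ is not produced.
Fe²⁺ is present, so NolP is inactive.
MoO₄²⁻ is present, so VelS is active.
With repressor VelS bound, *orvU* is not transcribed.
So OrvU is not produced.
No repressor is bound and GixH is active, so *bexJ* is transcribed.
→ *bexJ* is ON in B.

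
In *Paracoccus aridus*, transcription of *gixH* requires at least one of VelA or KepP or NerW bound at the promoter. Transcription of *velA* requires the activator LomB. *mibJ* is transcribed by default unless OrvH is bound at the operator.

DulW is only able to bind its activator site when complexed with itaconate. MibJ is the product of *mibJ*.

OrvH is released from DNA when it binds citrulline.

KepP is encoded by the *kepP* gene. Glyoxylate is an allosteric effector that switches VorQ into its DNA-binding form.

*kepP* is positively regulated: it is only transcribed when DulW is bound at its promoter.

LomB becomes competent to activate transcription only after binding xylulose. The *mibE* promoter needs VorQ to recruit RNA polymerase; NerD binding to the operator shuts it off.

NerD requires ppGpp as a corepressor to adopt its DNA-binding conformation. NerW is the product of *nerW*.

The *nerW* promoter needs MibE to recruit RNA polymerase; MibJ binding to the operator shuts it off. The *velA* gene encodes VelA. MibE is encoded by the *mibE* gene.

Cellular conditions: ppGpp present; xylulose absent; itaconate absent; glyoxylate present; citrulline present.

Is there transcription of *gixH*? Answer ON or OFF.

Xylulose is absent, so LomB is inactive.
Required activator LomB is absent, so *velA* is not transcribed.
So VelA is not produced.
Itaconate is absent, so DulW is inactive.
Required activator DulW is absent, so *kepP* is not transcribed.
So KepP is not produced.
Glyoxylate is present, so VorQ is active.
ppGpp is present, so NerD is active.
With repressor NerD bound, *mibE* is not transcribed.
So MibE is not produced.
Citrulline is present, so OrvH is inactive.
With no repressor bound, *mibJ* is transcribed.
So MibJ is produced and active.
With repressor MibJ bound, *nerW* is not transcribed.
So NerW is not produced.
No activator is available at the *gixH* promoter, so *gixH* is not transcribed.

OFF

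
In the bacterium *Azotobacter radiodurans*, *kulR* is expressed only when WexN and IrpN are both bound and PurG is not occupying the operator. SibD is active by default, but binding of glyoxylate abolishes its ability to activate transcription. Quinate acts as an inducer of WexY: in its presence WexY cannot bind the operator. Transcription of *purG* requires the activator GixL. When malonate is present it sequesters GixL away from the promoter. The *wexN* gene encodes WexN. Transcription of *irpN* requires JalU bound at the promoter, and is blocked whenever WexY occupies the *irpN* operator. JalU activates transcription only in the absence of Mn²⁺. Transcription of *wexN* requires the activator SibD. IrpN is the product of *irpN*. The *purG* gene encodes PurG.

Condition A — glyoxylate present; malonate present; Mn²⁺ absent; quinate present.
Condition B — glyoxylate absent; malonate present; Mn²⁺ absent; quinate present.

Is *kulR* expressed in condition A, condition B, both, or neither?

B only

Condition A:
Glyoxylate is present, so SibD is inactive.
Required activator SibD is absent, so *wexN* is not transcribed.
So WexN is not produced.
Malonate is present, so GixL is inactive.
Required activator GixL is absent, so *purG* is not transcribed.
So PurG is not produced.
Mn²⁺ is absent, so JalU is active.
Quinate is present, so WexY is inactive.
No repressor is bound and JalU is active, so *irpN* is transcribed.
So IrpN is produced and active.
Required activator WexN is absent, so *kulR* is not transcribed.
→ *kulR* is OFF in A.
Condition B:
Glyoxylate is absent, so SibD is active.
No repressor is bound and SibD is active, so *wexN* is transcribed.
So WexN is produced and active.
Malonate is present, so GixL is inactive.
Required activator GixL is absent, so *purG* is not transcribed.
So PurG is not produced.
Mn²⁺ is absent, so JalU is active.
Quinate is present, so WexY is inactive.
No repressor is bound and JalU is active, so *irpN* is transcribed.
So IrpN is produced and active.
No repressor is bound and WexN and IrpN are active, so *kulR* is transcribed.
→ *kulR* is ON in B.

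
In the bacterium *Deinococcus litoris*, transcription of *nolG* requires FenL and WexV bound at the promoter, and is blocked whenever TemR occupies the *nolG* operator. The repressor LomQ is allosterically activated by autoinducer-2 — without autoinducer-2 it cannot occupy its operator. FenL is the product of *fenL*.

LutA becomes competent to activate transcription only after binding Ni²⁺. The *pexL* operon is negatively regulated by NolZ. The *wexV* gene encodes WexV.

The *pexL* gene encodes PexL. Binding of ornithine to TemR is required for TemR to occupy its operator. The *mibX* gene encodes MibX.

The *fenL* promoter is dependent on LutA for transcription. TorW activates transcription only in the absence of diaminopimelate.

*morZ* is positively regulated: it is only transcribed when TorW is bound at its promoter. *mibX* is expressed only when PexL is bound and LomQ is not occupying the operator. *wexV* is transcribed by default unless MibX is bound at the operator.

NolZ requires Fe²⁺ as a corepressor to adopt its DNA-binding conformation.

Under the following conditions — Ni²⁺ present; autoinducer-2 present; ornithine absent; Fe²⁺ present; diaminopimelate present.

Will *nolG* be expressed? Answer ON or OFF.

ON

Ni²⁺ is present, so LutA is active.
No repressor is bound and LutA is active, so *fenL* is transcribed.
So FenL is produced and active.
Ornithine is absent, so TemR is inactive.
Fe²⁺ is present, so NolZ is active.
With repressor NolZ bound, *pexL* is not transcribed.
So PexL is not produced.
Autoinducer-2 is present, so LomQ is active.
With repressor LomQ bound, *mibX* is not transcribed.
So MibX is not produced.
With no repressor bound, *wexV* is transcribed.
So WexV is produced and active.
No repressor is bound and FenL and WexV are active, so *nolG* is transcribed.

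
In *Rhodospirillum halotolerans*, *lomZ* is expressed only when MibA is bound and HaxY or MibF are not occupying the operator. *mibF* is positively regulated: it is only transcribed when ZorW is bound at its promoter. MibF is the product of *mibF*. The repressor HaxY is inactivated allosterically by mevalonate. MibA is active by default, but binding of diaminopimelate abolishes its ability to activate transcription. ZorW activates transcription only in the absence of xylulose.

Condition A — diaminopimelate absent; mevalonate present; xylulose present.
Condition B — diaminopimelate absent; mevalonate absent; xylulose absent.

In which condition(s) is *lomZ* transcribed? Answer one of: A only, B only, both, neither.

A only

Condition A:
Diaminopimelate is absent, so MibA is active.
Mevalonate is present, so HaxY is inactive.
Xylulose is present, so ZorW is inactive.
Required activator ZorW is absent, so *mibF* is not transcribed.
So MibF is not produced.
No repressor is bound and MibA is active, so *lomZ* is transcribed.
→ *lomZ* is ON in A.
Condition B:
Diaminopimelate is absent, so MibA is active.
Mevalonate is absent, so HaxY is active.
Xylulose is absent, so ZorW is active.
No repressor is bound and ZorW is active, so *mibF* is transcribed.
So MibF is produced and active.
With repressor HaxY bound, *lomZ* is not transcribed.
→ *lomZ* is OFF in B.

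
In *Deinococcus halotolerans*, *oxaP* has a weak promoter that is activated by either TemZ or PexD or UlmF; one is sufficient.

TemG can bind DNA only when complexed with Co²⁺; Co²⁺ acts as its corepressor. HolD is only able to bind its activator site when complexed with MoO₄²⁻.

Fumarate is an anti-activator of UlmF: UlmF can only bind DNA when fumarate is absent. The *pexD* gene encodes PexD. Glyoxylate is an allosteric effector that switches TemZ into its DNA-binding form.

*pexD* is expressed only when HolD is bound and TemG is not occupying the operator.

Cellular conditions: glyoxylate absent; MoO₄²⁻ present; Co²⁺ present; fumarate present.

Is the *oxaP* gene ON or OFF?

OFF

Glyoxylate is absent, so TemZ is inactive.
Co²⁺ is present, so TemG is active.
MoO₄²⁻ is present, so HolD is active.
With repressor TemG bound, *pexD* is not transcribed.
So PexD is not produced.
Fumarate is present, so UlmF is inactive.
No activator is available at the *oxaP* promoter, so *oxaP* is not transcribed.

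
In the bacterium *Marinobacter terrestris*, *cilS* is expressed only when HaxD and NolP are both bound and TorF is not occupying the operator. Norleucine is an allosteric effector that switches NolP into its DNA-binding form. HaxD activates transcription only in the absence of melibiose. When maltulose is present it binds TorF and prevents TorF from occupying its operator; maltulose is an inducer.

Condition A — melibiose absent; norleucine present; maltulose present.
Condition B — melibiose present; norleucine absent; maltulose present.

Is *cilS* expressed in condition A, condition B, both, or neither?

A only

Condition A:
Melibiose is absent, so HaxD is active.
Norleucine is present, so NolP is active.
Maltulose is present, so TorF is inactive.
No repressor is bound and HaxD and NolP are active, so *cilS* is transcribed.
→ *cilS* is ON in A.
Condition B:
Melibiose is present, so HaxD is inactive.
Norleucine is absent, so NolP is inactive.
Maltulose is present, so TorF is inactive.
Required activator HaxD is absent, so *cilS* is not transcribed.
→ *cilS* is OFF in B.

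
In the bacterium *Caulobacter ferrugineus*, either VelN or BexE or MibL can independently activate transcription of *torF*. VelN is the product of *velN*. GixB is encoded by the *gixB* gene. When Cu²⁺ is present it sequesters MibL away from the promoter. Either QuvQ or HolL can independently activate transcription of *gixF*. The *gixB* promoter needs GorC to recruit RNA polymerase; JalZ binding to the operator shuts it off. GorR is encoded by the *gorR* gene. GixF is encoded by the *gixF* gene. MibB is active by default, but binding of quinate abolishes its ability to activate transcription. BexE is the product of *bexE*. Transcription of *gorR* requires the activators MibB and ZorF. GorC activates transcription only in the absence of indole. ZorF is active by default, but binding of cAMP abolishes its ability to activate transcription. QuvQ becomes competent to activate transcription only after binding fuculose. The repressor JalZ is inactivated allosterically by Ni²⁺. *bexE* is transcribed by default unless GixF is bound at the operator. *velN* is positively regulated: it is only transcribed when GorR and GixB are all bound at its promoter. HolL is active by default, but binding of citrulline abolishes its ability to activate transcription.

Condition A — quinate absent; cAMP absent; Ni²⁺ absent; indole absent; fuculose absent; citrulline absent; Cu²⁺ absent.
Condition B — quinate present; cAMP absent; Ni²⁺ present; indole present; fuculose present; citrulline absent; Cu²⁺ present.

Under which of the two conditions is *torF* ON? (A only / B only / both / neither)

Condition A:
Quinate is absent, so MibB is active.
cAMP is absent, so ZorF is active.
No repressor is bound and MibB and ZorF are active, so *gorR* is transcribed.
So GorR is produced and active.
Ni²⁺ is absent, so JalZ is active.
Indole is absent, so GorC is active.
With repressor JalZ bound, *gixB* is not transcribed.
So GixB is not produced.
Required activator GixB is absent, so *velN* is not transcribed.
So VelN is not produced.
Fuculose is absent, so QuvQ is inactive.
Citrulline is absent, so HolL is active.
Activator HolL is present, so *gixF* is transcribed.
So GixF is produced and active.
With repressor GixF bound, *bexE* is not transcribed.
So BexE is not produced.
Cu²⁺ is absent, so MibL is active.
Activator MibL is present, so *torF* is transcribed.
→ *torF* is ON in A.
Condition B:
Quinate is present, so MibB is inactive.
cAMP is absent, so ZorF is active.
Required activator MibB is absent, so *gorR* is not transcribed.
So GorR is not produced.
Ni²⁺ is present, so JalZ is inactive.
Indole is present, so GorC is inactive.
Required activator GorC is absent, so *gixB* is not transcribed.
So GixB is not produced.
Required activator GorR is absent, so *velN* is not transcribed.
So VelN is not produced.
Fuculose is present, so QuvQ is active.
Citrulline is absent, so HolL is active.
Activator QuvQ is present, so *gixF* is transcribed.
So GixF is produced and active.
With repressor GixF bound, *bexE* is not transcribed.
So BexE is not produced.
Cu²⁺ is present, so MibL is inactive.
No activator is available at the *torF* promoter, so *torF* is not transcribed.
→ *torF* is OFF in B.

A only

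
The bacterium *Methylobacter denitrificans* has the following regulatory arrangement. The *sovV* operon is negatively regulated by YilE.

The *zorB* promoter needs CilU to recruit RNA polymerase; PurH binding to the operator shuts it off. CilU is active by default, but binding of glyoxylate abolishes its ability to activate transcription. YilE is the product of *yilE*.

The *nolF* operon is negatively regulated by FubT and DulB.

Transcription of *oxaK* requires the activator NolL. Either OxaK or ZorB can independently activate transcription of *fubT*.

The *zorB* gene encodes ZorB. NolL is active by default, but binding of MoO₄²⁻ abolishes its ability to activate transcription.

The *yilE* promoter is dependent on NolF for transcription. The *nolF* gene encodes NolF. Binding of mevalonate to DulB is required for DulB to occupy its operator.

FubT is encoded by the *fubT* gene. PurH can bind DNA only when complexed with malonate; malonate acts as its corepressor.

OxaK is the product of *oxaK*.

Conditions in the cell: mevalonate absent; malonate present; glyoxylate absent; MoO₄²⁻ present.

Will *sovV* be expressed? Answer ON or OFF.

OFF

MoO₄²⁻ is present, so NolL is inactive.
Required activator NolL is absent, so *oxaK* is not transcribed.
So OxaK is not produced.
Malonate is present, so PurH is active.
Glyoxylate is absent, so CilU is active.
With repressor PurH bound, *zorB* is not transcribed.
So ZorB is not produced.
No activator is available at the *fubT* promoter, so *fubT* is not transcribed.
So FubT is not produced.
Mevalonate is absent, so DulB is inactive.
With no repressor bound, *nolF* is transcribed.
So NolF is produced and active.
No repressor is bound and NolF is active, so *yilE* is transcribed.
So YilE is produced and active.
With repressor YilE bound, *sovV* is not transcribed.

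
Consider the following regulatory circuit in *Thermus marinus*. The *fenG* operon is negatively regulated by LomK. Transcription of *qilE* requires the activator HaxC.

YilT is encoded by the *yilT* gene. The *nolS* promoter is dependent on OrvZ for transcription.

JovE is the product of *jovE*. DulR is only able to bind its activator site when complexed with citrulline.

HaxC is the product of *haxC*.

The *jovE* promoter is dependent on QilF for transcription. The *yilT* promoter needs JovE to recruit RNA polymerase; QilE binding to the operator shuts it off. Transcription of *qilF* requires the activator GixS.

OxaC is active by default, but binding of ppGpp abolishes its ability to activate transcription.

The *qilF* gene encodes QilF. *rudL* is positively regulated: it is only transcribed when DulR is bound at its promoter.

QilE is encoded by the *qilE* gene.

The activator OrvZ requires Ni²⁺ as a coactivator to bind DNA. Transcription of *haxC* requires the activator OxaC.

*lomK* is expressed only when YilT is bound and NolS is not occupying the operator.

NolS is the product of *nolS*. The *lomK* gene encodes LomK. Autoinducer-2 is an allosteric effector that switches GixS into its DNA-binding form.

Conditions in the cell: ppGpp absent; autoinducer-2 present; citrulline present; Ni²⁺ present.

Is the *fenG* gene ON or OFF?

ON

Autoinducer-2 is present, so GixS is active.
No repressor is bound and GixS is active, so *qilF* is transcribed.
So QilF is produced and active.
No repressor is bound and QilF is active, so *jovE* is transcribed.
So JovE is produced and active.
ppGpp is absent, so OxaC is active.
No repressor is bound and OxaC is active, so *haxC* is transcribed.
So HaxC is produced and active.
No repressor is bound and HaxC is active, so *qilE* is transcribed.
So QilE is produced and active.
With repressor QilE bound, *yilT* is not transcribed.
So YilT is not produced.
Ni²⁺ is present, so OrvZ is active.
No repressor is bound and OrvZ is active, so *nolS* is transcribed.
So NolS is produced and active.
With repressor NolS bound, *lomK* is not transcribed.
So LomK is not produced.
With no repressor bound, *fenG* is transcribed.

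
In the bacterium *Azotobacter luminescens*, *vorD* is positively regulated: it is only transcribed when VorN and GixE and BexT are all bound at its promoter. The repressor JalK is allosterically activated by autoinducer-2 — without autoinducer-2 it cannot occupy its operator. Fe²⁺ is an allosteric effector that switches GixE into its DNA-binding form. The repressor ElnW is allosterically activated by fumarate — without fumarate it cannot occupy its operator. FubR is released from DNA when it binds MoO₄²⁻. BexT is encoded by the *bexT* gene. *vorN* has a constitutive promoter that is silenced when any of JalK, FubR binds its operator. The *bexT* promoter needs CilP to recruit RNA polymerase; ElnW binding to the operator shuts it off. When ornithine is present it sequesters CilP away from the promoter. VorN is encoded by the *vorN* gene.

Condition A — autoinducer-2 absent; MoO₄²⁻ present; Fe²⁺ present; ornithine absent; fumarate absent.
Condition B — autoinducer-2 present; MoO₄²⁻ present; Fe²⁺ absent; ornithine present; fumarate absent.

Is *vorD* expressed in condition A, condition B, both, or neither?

A only

Condition A:
Autoinducer-2 is absent, so JalK is inactive.
MoO₄²⁻ is present, so FubR is inactive.
With no repressor bound, *vorN* is transcribed.
So VorN is produced and active.
Fe²⁺ is present, so GixE is active.
Ornithine is absent, so CilP is active.
Fumarate is absent, so ElnW is inactive.
No repressor is bound and CilP is active, so *bexT* is transcribed.
So BexT is produced and active.
No repressor is bound and VorN and GixE and BexT are active, so *vorD* is transcribed.
→ *vorD* is ON in A.
Condition B:
Autoinducer-2 is present, so JalK is active.
MoO₄²⁻ is present, so FubR is inactive.
With repressor JalK bound, *vorN* is not transcribed.
So VorN is not produced.
Fe²⁺ is absent, so GixE is inactive.
Ornithine is present, so CilP is inactive.
Fumarate is absent, so ElnW is inactive.
Required activator CilP is absent, so *bexT* is not transcribed.
So BexT is not produced.
Required activator VorN is absent, so *vorD* is not transcribed.
→ *vorD* is OFF in B.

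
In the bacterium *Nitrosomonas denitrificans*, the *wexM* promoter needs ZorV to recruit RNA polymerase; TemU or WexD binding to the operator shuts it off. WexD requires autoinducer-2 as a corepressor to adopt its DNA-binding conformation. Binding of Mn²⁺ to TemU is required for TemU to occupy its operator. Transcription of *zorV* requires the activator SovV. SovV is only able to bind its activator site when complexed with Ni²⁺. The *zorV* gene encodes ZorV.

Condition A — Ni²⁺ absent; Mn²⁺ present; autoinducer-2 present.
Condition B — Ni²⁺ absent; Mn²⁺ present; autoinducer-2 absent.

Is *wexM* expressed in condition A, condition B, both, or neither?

neither

Condition A:
Ni²⁺ is absent, so SovV is inactive.
Required activator SovV is absent, so *zorV* is not transcribed.
So ZorV is not produced.
Mn²⁺ is present, so TemU is active.
Autoinducer-2 is present, so WexD is active.
With repressor TemU bound, *wexM* is not transcribed.
→ *wexM* is OFF in A.
Condition B:
Ni²⁺ is absent, so SovV is inactive.
Required activator SovV is absent, so *zorV* is not transcribed.
So ZorV is not produced.
Mn²⁺ is present, so TemU is active.
Autoinducer-2 is absent, so WexD is inactive.
With repressor TemU bound, *wexM* is not transcribed.
→ *wexM* is OFF in B.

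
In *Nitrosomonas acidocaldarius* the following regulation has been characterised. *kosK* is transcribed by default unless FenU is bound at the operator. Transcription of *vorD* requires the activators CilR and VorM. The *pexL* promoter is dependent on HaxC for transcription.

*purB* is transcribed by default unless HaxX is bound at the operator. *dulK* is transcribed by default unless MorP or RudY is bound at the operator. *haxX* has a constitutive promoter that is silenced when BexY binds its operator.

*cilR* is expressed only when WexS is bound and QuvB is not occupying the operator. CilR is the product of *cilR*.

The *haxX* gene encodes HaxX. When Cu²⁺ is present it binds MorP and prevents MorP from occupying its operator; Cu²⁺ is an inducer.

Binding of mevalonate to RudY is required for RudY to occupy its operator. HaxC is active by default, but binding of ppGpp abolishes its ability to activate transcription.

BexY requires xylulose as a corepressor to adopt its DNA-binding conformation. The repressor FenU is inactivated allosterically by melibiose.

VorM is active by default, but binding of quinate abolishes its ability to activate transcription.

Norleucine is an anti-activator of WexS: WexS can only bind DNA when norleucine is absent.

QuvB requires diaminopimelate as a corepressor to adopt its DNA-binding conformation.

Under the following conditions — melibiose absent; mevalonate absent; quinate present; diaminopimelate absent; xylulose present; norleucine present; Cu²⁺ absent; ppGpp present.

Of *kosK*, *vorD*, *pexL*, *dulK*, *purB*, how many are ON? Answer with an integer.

1

Melibiose is absent, so FenU is active.
With repressor FenU bound, *kosK* is not transcribed.
→ *kosK* is OFF.
Diaminopimelate is absent, so QuvB is inactive.
Norleucine is present, so WexS is inactive.
Required activator WexS is absent, so *cilR* is not transcribed.
So CilR is not produced.
Quinate is present, so VorM is inactive.
Required activator CilR is absent, so *vorD* is not transcribed.
→ *vorD* is OFF.
ppGpp is present, so HaxC is inactive.
Required activator HaxC is absent, so *pexL* is not transcribed.
→ *pexL* is OFF.
Cu²⁺ is absent, so MorP is active.
Mevalonate is absent, so RudY is inactive.
With repressor MorP bound, *dulK* is not transcribed.
→ *dulK* is OFF.
Xylulose is present, so BexY is active.
With repressor BexY bound, *haxX* is not transcribed.
So HaxX is not produced.
With no repressor bound, *purB* is transcribed.
→ *purB* is ON.
1 of the 5 genes is transcribed.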